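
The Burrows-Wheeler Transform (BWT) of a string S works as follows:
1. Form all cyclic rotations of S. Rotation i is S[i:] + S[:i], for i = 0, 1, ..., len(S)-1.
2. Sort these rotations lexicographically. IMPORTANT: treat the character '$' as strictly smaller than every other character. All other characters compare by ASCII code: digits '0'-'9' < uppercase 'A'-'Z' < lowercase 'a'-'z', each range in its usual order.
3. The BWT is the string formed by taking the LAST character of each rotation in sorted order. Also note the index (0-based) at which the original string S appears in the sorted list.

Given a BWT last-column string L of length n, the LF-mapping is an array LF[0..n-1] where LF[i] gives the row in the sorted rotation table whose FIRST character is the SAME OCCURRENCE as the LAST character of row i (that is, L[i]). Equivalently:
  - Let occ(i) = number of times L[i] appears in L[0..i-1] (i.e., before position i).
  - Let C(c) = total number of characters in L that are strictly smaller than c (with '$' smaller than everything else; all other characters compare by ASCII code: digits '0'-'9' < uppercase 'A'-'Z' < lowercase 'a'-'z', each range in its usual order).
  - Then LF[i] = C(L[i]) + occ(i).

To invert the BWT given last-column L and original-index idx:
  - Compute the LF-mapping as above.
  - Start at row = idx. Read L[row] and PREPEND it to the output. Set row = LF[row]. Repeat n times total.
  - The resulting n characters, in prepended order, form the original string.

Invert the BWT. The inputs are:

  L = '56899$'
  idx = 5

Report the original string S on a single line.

Answer: 99865$

Derivation:
LF mapping: 1 2 3 4 5 0
Walk LF starting at row 5, prepending L[row]:
  step 1: row=5, L[5]='$', prepend. Next row=LF[5]=0
  step 2: row=0, L[0]='5', prepend. Next row=LF[0]=1
  step 3: row=1, L[1]='6', prepend. Next row=LF[1]=2
  step 4: row=2, L[2]='8', prepend. Next row=LF[2]=3
  step 5: row=3, L[3]='9', prepend. Next row=LF[3]=4
  step 6: row=4, L[4]='9', prepend. Next row=LF[4]=5
Reversed output: 99865$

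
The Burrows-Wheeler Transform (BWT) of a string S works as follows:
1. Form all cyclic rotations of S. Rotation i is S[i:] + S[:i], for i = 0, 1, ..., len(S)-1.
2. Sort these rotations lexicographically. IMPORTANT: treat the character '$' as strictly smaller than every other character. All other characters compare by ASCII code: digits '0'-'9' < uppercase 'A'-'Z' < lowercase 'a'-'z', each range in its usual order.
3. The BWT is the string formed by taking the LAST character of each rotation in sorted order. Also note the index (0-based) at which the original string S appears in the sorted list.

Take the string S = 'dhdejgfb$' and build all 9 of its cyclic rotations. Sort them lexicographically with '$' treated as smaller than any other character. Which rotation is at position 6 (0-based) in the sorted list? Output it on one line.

Answer: gfb$dhdej

Derivation:
All 9 rotations (rotation i = S[i:]+S[:i]):
  rot[0] = dhdejgfb$
  rot[1] = hdejgfb$d
  rot[2] = dejgfb$dh
  rot[3] = ejgfb$dhd
  rot[4] = jgfb$dhde
  rot[5] = gfb$dhdej
  rot[6] = fb$dhdejg
  rot[7] = b$dhdejgf
  rot[8] = $dhdejgfb
Sorted (with $ < everything):
  sorted[0] = $dhdejgfb
  sorted[1] = b$dhdejgf
  sorted[2] = dejgfb$dh
  sorted[3] = dhdejgfb$
  sorted[4] = ejgfb$dhd
  sorted[5] = fb$dhdejg
  sorted[6] = gfb$dhdej
  sorted[7] = hdejgfb$d
  sorted[8] = jgfb$dhde
sorted[6] = gfb$dhdej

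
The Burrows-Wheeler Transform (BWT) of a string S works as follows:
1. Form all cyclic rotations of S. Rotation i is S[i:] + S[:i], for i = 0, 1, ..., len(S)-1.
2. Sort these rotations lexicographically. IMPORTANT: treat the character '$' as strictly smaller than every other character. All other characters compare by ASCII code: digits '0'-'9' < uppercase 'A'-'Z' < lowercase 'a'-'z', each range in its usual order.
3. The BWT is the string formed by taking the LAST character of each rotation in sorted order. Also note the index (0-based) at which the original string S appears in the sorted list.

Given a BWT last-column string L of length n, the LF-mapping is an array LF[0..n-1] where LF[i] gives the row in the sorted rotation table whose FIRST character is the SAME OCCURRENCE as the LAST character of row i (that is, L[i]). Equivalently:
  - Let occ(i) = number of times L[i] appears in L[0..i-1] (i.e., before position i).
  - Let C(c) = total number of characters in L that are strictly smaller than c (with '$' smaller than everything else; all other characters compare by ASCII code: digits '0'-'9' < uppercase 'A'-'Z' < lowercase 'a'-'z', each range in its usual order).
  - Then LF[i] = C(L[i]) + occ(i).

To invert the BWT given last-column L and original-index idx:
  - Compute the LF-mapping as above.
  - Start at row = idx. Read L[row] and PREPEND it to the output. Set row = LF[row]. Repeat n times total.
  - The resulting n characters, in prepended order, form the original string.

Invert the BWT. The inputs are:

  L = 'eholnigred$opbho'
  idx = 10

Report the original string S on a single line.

LF mapping: 3 6 11 9 10 8 5 15 4 2 0 12 14 1 7 13
Walk LF starting at row 10, prepending L[row]:
  step 1: row=10, L[10]='$', prepend. Next row=LF[10]=0
  step 2: row=0, L[0]='e', prepend. Next row=LF[0]=3
  step 3: row=3, L[3]='l', prepend. Next row=LF[3]=9
  step 4: row=9, L[9]='d', prepend. Next row=LF[9]=2
  step 5: row=2, L[2]='o', prepend. Next row=LF[2]=11
  step 6: row=11, L[11]='o', prepend. Next row=LF[11]=12
  step 7: row=12, L[12]='p', prepend. Next row=LF[12]=14
  step 8: row=14, L[14]='h', prepend. Next row=LF[14]=7
  step 9: row=7, L[7]='r', prepend. Next row=LF[7]=15
  step 10: row=15, L[15]='o', prepend. Next row=LF[15]=13
  step 11: row=13, L[13]='b', prepend. Next row=LF[13]=1
  step 12: row=1, L[1]='h', prepend. Next row=LF[1]=6
  step 13: row=6, L[6]='g', prepend. Next row=LF[6]=5
  step 14: row=5, L[5]='i', prepend. Next row=LF[5]=8
  step 15: row=8, L[8]='e', prepend. Next row=LF[8]=4
  step 16: row=4, L[4]='n', prepend. Next row=LF[4]=10
Reversed output: neighborhpoodle$

Answer: neighborhpoodle$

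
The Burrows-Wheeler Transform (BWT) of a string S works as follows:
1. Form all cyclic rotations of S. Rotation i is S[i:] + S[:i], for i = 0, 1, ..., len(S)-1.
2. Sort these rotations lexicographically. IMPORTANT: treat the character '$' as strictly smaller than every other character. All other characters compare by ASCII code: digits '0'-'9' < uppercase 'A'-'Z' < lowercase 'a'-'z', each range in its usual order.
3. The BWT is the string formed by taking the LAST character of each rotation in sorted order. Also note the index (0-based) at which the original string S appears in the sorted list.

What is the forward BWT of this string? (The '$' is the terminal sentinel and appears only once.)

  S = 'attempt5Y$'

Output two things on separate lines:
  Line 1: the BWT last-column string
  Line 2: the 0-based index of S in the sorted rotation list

Answer: Yt5$tempta
3

Derivation:
All 10 rotations (rotation i = S[i:]+S[:i]):
  rot[0] = attempt5Y$
  rot[1] = ttempt5Y$a
  rot[2] = tempt5Y$at
  rot[3] = empt5Y$att
  rot[4] = mpt5Y$atte
  rot[5] = pt5Y$attem
  rot[6] = t5Y$attemp
  rot[7] = 5Y$attempt
  rot[8] = Y$attempt5
  rot[9] = $attempt5Y
Sorted (with $ < everything):
  sorted[0] = $attempt5Y  (last char: 'Y')
  sorted[1] = 5Y$attempt  (last char: 't')
  sorted[2] = Y$attempt5  (last char: '5')
  sorted[3] = attempt5Y$  (last char: '$')
  sorted[4] = empt5Y$att  (last char: 't')
  sorted[5] = mpt5Y$atte  (last char: 'e')
  sorted[6] = pt5Y$attem  (last char: 'm')
  sorted[7] = t5Y$attemp  (last char: 'p')
  sorted[8] = tempt5Y$at  (last char: 't')
  sorted[9] = ttempt5Y$a  (last char: 'a')
Last column: Yt5$tempta
Original string S is at sorted index 3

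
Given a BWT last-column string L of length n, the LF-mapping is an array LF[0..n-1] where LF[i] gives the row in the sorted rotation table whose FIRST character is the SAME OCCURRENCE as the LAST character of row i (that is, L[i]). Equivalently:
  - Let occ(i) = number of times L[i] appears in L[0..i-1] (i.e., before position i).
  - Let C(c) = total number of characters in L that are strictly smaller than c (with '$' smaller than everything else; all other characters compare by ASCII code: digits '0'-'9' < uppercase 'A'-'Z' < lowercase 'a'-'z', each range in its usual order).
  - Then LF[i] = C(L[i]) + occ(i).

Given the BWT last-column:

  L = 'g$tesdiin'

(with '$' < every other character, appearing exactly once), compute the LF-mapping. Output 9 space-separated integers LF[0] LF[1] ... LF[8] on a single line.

Char counts: '$':1, 'd':1, 'e':1, 'g':1, 'i':2, 'n':1, 's':1, 't':1
C (first-col start): C('$')=0, C('d')=1, C('e')=2, C('g')=3, C('i')=4, C('n')=6, C('s')=7, C('t')=8
L[0]='g': occ=0, LF[0]=C('g')+0=3+0=3
L[1]='$': occ=0, LF[1]=C('$')+0=0+0=0
L[2]='t': occ=0, LF[2]=C('t')+0=8+0=8
L[3]='e': occ=0, LF[3]=C('e')+0=2+0=2
L[4]='s': occ=0, LF[4]=C('s')+0=7+0=7
L[5]='d': occ=0, LF[5]=C('d')+0=1+0=1
L[6]='i': occ=0, LF[6]=C('i')+0=4+0=4
L[7]='i': occ=1, LF[7]=C('i')+1=4+1=5
L[8]='n': occ=0, LF[8]=C('n')+0=6+0=6

Answer: 3 0 8 2 7 1 4 5 6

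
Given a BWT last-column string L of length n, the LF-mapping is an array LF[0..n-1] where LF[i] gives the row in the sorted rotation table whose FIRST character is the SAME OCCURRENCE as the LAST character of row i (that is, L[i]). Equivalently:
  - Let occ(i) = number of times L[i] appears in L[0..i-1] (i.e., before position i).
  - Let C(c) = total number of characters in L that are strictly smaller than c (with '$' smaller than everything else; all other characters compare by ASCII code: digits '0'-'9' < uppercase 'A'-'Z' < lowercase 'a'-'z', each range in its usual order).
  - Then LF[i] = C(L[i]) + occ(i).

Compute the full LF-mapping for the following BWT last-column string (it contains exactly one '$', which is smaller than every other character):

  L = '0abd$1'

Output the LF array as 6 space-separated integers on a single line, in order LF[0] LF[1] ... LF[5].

Char counts: '$':1, '0':1, '1':1, 'a':1, 'b':1, 'd':1
C (first-col start): C('$')=0, C('0')=1, C('1')=2, C('a')=3, C('b')=4, C('d')=5
L[0]='0': occ=0, LF[0]=C('0')+0=1+0=1
L[1]='a': occ=0, LF[1]=C('a')+0=3+0=3
L[2]='b': occ=0, LF[2]=C('b')+0=4+0=4
L[3]='d': occ=0, LF[3]=C('d')+0=5+0=5
L[4]='$': occ=0, LF[4]=C('$')+0=0+0=0
L[5]='1': occ=0, LF[5]=C('1')+0=2+0=2

Answer: 1 3 4 5 0 2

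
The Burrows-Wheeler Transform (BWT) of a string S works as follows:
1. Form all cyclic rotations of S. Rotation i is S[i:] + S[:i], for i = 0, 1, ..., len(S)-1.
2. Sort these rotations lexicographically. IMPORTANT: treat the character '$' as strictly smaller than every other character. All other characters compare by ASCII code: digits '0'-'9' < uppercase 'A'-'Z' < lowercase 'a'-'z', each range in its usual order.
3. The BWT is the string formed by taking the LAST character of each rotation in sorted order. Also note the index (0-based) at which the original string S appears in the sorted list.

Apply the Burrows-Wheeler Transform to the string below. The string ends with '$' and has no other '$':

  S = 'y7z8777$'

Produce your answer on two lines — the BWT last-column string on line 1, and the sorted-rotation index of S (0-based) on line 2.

All 8 rotations (rotation i = S[i:]+S[:i]):
  rot[0] = y7z8777$
  rot[1] = 7z8777$y
  rot[2] = z8777$y7
  rot[3] = 8777$y7z
  rot[4] = 777$y7z8
  rot[5] = 77$y7z87
  rot[6] = 7$y7z877
  rot[7] = $y7z8777
Sorted (with $ < everything):
  sorted[0] = $y7z8777  (last char: '7')
  sorted[1] = 7$y7z877  (last char: '7')
  sorted[2] = 77$y7z87  (last char: '7')
  sorted[3] = 777$y7z8  (last char: '8')
  sorted[4] = 7z8777$y  (last char: 'y')
  sorted[5] = 8777$y7z  (last char: 'z')
  sorted[6] = y7z8777$  (last char: '$')
  sorted[7] = z8777$y7  (last char: '7')
Last column: 7778yz$7
Original string S is at sorted index 6

Answer: 7778yz$7
6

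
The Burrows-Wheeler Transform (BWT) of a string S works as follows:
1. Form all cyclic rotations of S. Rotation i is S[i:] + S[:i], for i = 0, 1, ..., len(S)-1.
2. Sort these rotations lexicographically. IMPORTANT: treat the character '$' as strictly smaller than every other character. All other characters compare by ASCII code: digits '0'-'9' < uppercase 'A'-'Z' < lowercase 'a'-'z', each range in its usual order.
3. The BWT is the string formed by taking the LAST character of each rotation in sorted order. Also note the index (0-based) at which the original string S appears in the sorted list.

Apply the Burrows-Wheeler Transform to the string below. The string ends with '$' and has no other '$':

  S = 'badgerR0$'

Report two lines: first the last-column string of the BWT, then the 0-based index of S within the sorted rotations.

All 9 rotations (rotation i = S[i:]+S[:i]):
  rot[0] = badgerR0$
  rot[1] = adgerR0$b
  rot[2] = dgerR0$ba
  rot[3] = gerR0$bad
  rot[4] = erR0$badg
  rot[5] = rR0$badge
  rot[6] = R0$badger
  rot[7] = 0$badgerR
  rot[8] = $badgerR0
Sorted (with $ < everything):
  sorted[0] = $badgerR0  (last char: '0')
  sorted[1] = 0$badgerR  (last char: 'R')
  sorted[2] = R0$badger  (last char: 'r')
  sorted[3] = adgerR0$b  (last char: 'b')
  sorted[4] = badgerR0$  (last char: '$')
  sorted[5] = dgerR0$ba  (last char: 'a')
  sorted[6] = erR0$badg  (last char: 'g')
  sorted[7] = gerR0$bad  (last char: 'd')
  sorted[8] = rR0$badge  (last char: 'e')
Last column: 0Rrb$agde
Original string S is at sorted index 4

Answer: 0Rrb$agde
4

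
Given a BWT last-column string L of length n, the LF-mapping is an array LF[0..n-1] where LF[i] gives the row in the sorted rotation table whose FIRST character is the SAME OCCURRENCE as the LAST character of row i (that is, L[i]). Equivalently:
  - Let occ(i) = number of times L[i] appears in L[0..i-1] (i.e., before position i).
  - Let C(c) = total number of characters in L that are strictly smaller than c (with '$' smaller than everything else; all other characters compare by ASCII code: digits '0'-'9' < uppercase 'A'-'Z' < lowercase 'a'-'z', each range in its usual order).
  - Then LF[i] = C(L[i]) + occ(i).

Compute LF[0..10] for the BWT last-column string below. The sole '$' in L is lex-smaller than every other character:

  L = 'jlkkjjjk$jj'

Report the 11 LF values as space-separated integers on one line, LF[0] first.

Answer: 1 10 7 8 2 3 4 9 0 5 6

Derivation:
Char counts: '$':1, 'j':6, 'k':3, 'l':1
C (first-col start): C('$')=0, C('j')=1, C('k')=7, C('l')=10
L[0]='j': occ=0, LF[0]=C('j')+0=1+0=1
L[1]='l': occ=0, LF[1]=C('l')+0=10+0=10
L[2]='k': occ=0, LF[2]=C('k')+0=7+0=7
L[3]='k': occ=1, LF[3]=C('k')+1=7+1=8
L[4]='j': occ=1, LF[4]=C('j')+1=1+1=2
L[5]='j': occ=2, LF[5]=C('j')+2=1+2=3
L[6]='j': occ=3, LF[6]=C('j')+3=1+3=4
L[7]='k': occ=2, LF[7]=C('k')+2=7+2=9
L[8]='$': occ=0, LF[8]=C('$')+0=0+0=0
L[9]='j': occ=4, LF[9]=C('j')+4=1+4=5
L[10]='j': occ=5, LF[10]=C('j')+5=1+5=6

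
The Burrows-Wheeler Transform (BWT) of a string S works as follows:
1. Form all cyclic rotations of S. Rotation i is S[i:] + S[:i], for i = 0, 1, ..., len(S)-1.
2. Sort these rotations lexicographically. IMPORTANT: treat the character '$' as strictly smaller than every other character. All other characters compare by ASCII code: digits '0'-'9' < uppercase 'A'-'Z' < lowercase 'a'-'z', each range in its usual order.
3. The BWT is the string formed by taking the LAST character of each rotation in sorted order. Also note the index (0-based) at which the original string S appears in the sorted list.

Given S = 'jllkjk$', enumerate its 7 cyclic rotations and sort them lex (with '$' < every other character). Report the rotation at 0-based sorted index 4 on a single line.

All 7 rotations (rotation i = S[i:]+S[:i]):
  rot[0] = jllkjk$
  rot[1] = llkjk$j
  rot[2] = lkjk$jl
  rot[3] = kjk$jll
  rot[4] = jk$jllk
  rot[5] = k$jllkj
  rot[6] = $jllkjk
Sorted (with $ < everything):
  sorted[0] = $jllkjk
  sorted[1] = jk$jllk
  sorted[2] = jllkjk$
  sorted[3] = k$jllkj
  sorted[4] = kjk$jll
  sorted[5] = lkjk$jl
  sorted[6] = llkjk$j
sorted[4] = kjk$jll

Answer: kjk$jll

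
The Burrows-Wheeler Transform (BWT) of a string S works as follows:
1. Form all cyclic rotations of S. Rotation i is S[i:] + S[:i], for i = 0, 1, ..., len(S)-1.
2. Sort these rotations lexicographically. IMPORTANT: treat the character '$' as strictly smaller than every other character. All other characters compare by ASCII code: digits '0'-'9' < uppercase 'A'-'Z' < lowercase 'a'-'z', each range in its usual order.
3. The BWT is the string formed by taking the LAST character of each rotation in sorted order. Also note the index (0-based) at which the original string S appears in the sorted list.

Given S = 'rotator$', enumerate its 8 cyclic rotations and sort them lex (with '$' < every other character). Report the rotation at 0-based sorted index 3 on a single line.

Answer: otator$r

Derivation:
All 8 rotations (rotation i = S[i:]+S[:i]):
  rot[0] = rotator$
  rot[1] = otator$r
  rot[2] = tator$ro
  rot[3] = ator$rot
  rot[4] = tor$rota
  rot[5] = or$rotat
  rot[6] = r$rotato
  rot[7] = $rotator
Sorted (with $ < everything):
  sorted[0] = $rotator
  sorted[1] = ator$rot
  sorted[2] = or$rotat
  sorted[3] = otator$r
  sorted[4] = r$rotato
  sorted[5] = rotator$
  sorted[6] = tator$ro
  sorted[7] = tor$rota
sorted[3] = otator$r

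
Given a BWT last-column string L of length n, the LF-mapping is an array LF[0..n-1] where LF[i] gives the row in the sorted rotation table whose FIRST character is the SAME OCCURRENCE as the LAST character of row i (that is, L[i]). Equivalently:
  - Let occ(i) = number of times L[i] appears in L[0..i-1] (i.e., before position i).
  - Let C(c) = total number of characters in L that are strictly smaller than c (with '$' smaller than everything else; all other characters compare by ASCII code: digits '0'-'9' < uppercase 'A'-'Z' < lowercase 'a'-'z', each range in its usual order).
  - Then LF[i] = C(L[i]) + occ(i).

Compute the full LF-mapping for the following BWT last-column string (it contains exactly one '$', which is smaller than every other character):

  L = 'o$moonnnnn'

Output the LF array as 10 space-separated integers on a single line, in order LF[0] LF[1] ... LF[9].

Answer: 7 0 1 8 9 2 3 4 5 6

Derivation:
Char counts: '$':1, 'm':1, 'n':5, 'o':3
C (first-col start): C('$')=0, C('m')=1, C('n')=2, C('o')=7
L[0]='o': occ=0, LF[0]=C('o')+0=7+0=7
L[1]='$': occ=0, LF[1]=C('$')+0=0+0=0
L[2]='m': occ=0, LF[2]=C('m')+0=1+0=1
L[3]='o': occ=1, LF[3]=C('o')+1=7+1=8
L[4]='o': occ=2, LF[4]=C('o')+2=7+2=9
L[5]='n': occ=0, LF[5]=C('n')+0=2+0=2
L[6]='n': occ=1, LF[6]=C('n')+1=2+1=3
L[7]='n': occ=2, LF[7]=C('n')+2=2+2=4
L[8]='n': occ=3, LF[8]=C('n')+3=2+3=5
L[9]='n': occ=4, LF[9]=C('n')+4=2+4=6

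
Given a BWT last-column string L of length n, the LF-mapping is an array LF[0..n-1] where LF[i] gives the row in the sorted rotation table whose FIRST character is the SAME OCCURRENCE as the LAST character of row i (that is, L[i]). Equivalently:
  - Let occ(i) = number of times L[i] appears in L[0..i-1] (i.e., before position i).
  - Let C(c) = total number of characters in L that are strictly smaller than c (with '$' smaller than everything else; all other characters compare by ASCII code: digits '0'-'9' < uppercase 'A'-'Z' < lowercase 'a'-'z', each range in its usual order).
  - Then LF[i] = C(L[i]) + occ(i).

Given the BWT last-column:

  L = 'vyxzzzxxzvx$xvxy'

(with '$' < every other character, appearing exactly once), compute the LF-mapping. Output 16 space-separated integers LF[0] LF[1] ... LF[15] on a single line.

Answer: 1 10 4 12 13 14 5 6 15 2 7 0 8 3 9 11

Derivation:
Char counts: '$':1, 'v':3, 'x':6, 'y':2, 'z':4
C (first-col start): C('$')=0, C('v')=1, C('x')=4, C('y')=10, C('z')=12
L[0]='v': occ=0, LF[0]=C('v')+0=1+0=1
L[1]='y': occ=0, LF[1]=C('y')+0=10+0=10
L[2]='x': occ=0, LF[2]=C('x')+0=4+0=4
L[3]='z': occ=0, LF[3]=C('z')+0=12+0=12
L[4]='z': occ=1, LF[4]=C('z')+1=12+1=13
L[5]='z': occ=2, LF[5]=C('z')+2=12+2=14
L[6]='x': occ=1, LF[6]=C('x')+1=4+1=5
L[7]='x': occ=2, LF[7]=C('x')+2=4+2=6
L[8]='z': occ=3, LF[8]=C('z')+3=12+3=15
L[9]='v': occ=1, LF[9]=C('v')+1=1+1=2
L[10]='x': occ=3, LF[10]=C('x')+3=4+3=7
L[11]='$': occ=0, LF[11]=C('$')+0=0+0=0
L[12]='x': occ=4, LF[12]=C('x')+4=4+4=8
L[13]='v': occ=2, LF[13]=C('v')+2=1+2=3
L[14]='x': occ=5, LF[14]=C('x')+5=4+5=9
L[15]='y': occ=1, LF[15]=C('y')+1=10+1=11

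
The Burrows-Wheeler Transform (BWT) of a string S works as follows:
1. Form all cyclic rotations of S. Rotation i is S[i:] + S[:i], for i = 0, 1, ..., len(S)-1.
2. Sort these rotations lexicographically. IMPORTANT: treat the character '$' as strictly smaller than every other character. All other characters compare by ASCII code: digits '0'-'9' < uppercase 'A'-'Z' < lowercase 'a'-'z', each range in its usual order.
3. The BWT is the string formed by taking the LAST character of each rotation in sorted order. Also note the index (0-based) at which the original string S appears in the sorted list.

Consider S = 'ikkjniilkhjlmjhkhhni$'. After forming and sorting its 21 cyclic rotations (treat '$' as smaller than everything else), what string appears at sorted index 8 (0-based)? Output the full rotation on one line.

All 21 rotations (rotation i = S[i:]+S[:i]):
  rot[0] = ikkjniilkhjlmjhkhhni$
  rot[1] = kkjniilkhjlmjhkhhni$i
  rot[2] = kjniilkhjlmjhkhhni$ik
  rot[3] = jniilkhjlmjhkhhni$ikk
  rot[4] = niilkhjlmjhkhhni$ikkj
  rot[5] = iilkhjlmjhkhhni$ikkjn
  rot[6] = ilkhjlmjhkhhni$ikkjni
  rot[7] = lkhjlmjhkhhni$ikkjnii
  rot[8] = khjlmjhkhhni$ikkjniil
  rot[9] = hjlmjhkhhni$ikkjniilk
  rot[10] = jlmjhkhhni$ikkjniilkh
  rot[11] = lmjhkhhni$ikkjniilkhj
  rot[12] = mjhkhhni$ikkjniilkhjl
  rot[13] = jhkhhni$ikkjniilkhjlm
  rot[14] = hkhhni$ikkjniilkhjlmj
  rot[15] = khhni$ikkjniilkhjlmjh
  rot[16] = hhni$ikkjniilkhjlmjhk
  rot[17] = hni$ikkjniilkhjlmjhkh
  rot[18] = ni$ikkjniilkhjlmjhkhh
  rot[19] = i$ikkjniilkhjlmjhkhhn
  rot[20] = $ikkjniilkhjlmjhkhhni
Sorted (with $ < everything):
  sorted[0] = $ikkjniilkhjlmjhkhhni
  sorted[1] = hhni$ikkjniilkhjlmjhk
  sorted[2] = hjlmjhkhhni$ikkjniilk
  sorted[3] = hkhhni$ikkjniilkhjlmj
  sorted[4] = hni$ikkjniilkhjlmjhkh
  sorted[5] = i$ikkjniilkhjlmjhkhhn
  sorted[6] = iilkhjlmjhkhhni$ikkjn
  sorted[7] = ikkjniilkhjlmjhkhhni$
  sorted[8] = ilkhjlmjhkhhni$ikkjni
  sorted[9] = jhkhhni$ikkjniilkhjlm
  sorted[10] = jlmjhkhhni$ikkjniilkh
  sorted[11] = jniilkhjlmjhkhhni$ikk
  sorted[12] = khhni$ikkjniilkhjlmjh
  sorted[13] = khjlmjhkhhni$ikkjniil
  sorted[14] = kjniilkhjlmjhkhhni$ik
  sorted[15] = kkjniilkhjlmjhkhhni$i
  sorted[16] = lkhjlmjhkhhni$ikkjnii
  sorted[17] = lmjhkhhni$ikkjniilkhj
  sorted[18] = mjhkhhni$ikkjniilkhjl
  sorted[19] = ni$ikkjniilkhjlmjhkhh
  sorted[20] = niilkhjlmjhkhhni$ikkj
sorted[8] = ilkhjlmjhkhhni$ikkjni

Answer: ilkhjlmjhkhhni$ikkjni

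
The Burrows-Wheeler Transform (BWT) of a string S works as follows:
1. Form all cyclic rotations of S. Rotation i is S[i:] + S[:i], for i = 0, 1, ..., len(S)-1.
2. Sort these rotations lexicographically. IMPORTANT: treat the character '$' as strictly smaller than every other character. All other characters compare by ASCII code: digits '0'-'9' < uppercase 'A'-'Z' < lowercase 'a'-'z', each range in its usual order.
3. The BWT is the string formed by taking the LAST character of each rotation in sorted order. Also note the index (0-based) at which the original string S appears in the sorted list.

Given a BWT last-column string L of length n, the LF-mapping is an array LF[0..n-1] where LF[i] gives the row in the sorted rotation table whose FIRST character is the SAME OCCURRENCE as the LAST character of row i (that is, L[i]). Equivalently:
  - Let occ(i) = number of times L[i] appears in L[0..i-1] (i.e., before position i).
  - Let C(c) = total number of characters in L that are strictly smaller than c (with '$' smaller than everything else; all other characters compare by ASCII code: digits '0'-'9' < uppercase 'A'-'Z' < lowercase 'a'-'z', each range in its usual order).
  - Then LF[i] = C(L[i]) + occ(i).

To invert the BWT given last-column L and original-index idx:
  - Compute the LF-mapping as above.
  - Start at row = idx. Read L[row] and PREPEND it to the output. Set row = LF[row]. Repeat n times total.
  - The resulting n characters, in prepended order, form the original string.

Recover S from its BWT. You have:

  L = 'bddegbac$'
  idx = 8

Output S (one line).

Answer: gcebdadb$

Derivation:
LF mapping: 2 5 6 7 8 3 1 4 0
Walk LF starting at row 8, prepending L[row]:
  step 1: row=8, L[8]='$', prepend. Next row=LF[8]=0
  step 2: row=0, L[0]='b', prepend. Next row=LF[0]=2
  step 3: row=2, L[2]='d', prepend. Next row=LF[2]=6
  step 4: row=6, L[6]='a', prepend. Next row=LF[6]=1
  step 5: row=1, L[1]='d', prepend. Next row=LF[1]=5
  step 6: row=5, L[5]='b', prepend. Next row=LF[5]=3
  step 7: row=3, L[3]='e', prepend. Next row=LF[3]=7
  step 8: row=7, L[7]='c', prepend. Next row=LF[7]=4
  step 9: row=4, L[4]='g', prepend. Next row=LF[4]=8
Reversed output: gcebdadb$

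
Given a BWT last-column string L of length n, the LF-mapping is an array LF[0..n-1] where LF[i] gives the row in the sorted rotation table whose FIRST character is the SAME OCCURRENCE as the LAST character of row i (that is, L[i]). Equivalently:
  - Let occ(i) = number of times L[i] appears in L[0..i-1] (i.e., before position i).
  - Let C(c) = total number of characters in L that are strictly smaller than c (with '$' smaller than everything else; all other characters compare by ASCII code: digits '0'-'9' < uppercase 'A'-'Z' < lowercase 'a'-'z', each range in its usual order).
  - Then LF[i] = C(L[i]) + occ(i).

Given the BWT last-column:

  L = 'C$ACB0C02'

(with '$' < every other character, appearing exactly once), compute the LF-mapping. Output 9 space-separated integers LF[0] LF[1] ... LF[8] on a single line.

Char counts: '$':1, '0':2, '2':1, 'A':1, 'B':1, 'C':3
C (first-col start): C('$')=0, C('0')=1, C('2')=3, C('A')=4, C('B')=5, C('C')=6
L[0]='C': occ=0, LF[0]=C('C')+0=6+0=6
L[1]='$': occ=0, LF[1]=C('$')+0=0+0=0
L[2]='A': occ=0, LF[2]=C('A')+0=4+0=4
L[3]='C': occ=1, LF[3]=C('C')+1=6+1=7
L[4]='B': occ=0, LF[4]=C('B')+0=5+0=5
L[5]='0': occ=0, LF[5]=C('0')+0=1+0=1
L[6]='C': occ=2, LF[6]=C('C')+2=6+2=8
L[7]='0': occ=1, LF[7]=C('0')+1=1+1=2
L[8]='2': occ=0, LF[8]=C('2')+0=3+0=3

Answer: 6 0 4 7 5 1 8 2 3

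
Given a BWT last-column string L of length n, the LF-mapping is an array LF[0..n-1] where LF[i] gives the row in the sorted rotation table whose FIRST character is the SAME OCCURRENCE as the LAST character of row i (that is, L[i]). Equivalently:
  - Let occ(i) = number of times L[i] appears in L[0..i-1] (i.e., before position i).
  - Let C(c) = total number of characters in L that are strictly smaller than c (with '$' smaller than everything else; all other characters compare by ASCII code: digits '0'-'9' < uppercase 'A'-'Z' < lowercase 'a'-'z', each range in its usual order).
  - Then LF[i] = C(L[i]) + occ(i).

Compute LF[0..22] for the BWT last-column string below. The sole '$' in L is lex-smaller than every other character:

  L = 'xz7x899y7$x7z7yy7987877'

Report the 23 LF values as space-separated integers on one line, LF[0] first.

Answer: 15 21 1 16 9 12 13 18 2 0 17 3 22 4 19 20 5 14 10 6 11 7 8

Derivation:
Char counts: '$':1, '7':8, '8':3, '9':3, 'x':3, 'y':3, 'z':2
C (first-col start): C('$')=0, C('7')=1, C('8')=9, C('9')=12, C('x')=15, C('y')=18, C('z')=21
L[0]='x': occ=0, LF[0]=C('x')+0=15+0=15
L[1]='z': occ=0, LF[1]=C('z')+0=21+0=21
L[2]='7': occ=0, LF[2]=C('7')+0=1+0=1
L[3]='x': occ=1, LF[3]=C('x')+1=15+1=16
L[4]='8': occ=0, LF[4]=C('8')+0=9+0=9
L[5]='9': occ=0, LF[5]=C('9')+0=12+0=12
L[6]='9': occ=1, LF[6]=C('9')+1=12+1=13
L[7]='y': occ=0, LF[7]=C('y')+0=18+0=18
L[8]='7': occ=1, LF[8]=C('7')+1=1+1=2
L[9]='$': occ=0, LF[9]=C('$')+0=0+0=0
L[10]='x': occ=2, LF[10]=C('x')+2=15+2=17
L[11]='7': occ=2, LF[11]=C('7')+2=1+2=3
L[12]='z': occ=1, LF[12]=C('z')+1=21+1=22
L[13]='7': occ=3, LF[13]=C('7')+3=1+3=4
L[14]='y': occ=1, LF[14]=C('y')+1=18+1=19
L[15]='y': occ=2, LF[15]=C('y')+2=18+2=20
L[16]='7': occ=4, LF[16]=C('7')+4=1+4=5
L[17]='9': occ=2, LF[17]=C('9')+2=12+2=14
L[18]='8': occ=1, LF[18]=C('8')+1=9+1=10
L[19]='7': occ=5, LF[19]=C('7')+5=1+5=6
L[20]='8': occ=2, LF[20]=C('8')+2=9+2=11
L[21]='7': occ=6, LF[21]=C('7')+6=1+6=7
L[22]='7': occ=7, LF[22]=C('7')+7=1+7=8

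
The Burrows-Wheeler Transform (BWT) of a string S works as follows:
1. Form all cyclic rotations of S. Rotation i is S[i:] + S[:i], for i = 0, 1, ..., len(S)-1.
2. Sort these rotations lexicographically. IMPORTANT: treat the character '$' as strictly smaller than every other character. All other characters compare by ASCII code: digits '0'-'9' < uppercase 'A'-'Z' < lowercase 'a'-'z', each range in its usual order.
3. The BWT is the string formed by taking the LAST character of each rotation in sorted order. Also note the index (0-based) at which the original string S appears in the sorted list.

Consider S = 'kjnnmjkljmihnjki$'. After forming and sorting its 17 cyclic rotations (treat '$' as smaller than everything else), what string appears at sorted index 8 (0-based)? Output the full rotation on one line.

All 17 rotations (rotation i = S[i:]+S[:i]):
  rot[0] = kjnnmjkljmihnjki$
  rot[1] = jnnmjkljmihnjki$k
  rot[2] = nnmjkljmihnjki$kj
  rot[3] = nmjkljmihnjki$kjn
  rot[4] = mjkljmihnjki$kjnn
  rot[5] = jkljmihnjki$kjnnm
  rot[6] = kljmihnjki$kjnnmj
  rot[7] = ljmihnjki$kjnnmjk
  rot[8] = jmihnjki$kjnnmjkl
  rot[9] = mihnjki$kjnnmjklj
  rot[10] = ihnjki$kjnnmjkljm
  rot[11] = hnjki$kjnnmjkljmi
  rot[12] = njki$kjnnmjkljmih
  rot[13] = jki$kjnnmjkljmihn
  rot[14] = ki$kjnnmjkljmihnj
  rot[15] = i$kjnnmjkljmihnjk
  rot[16] = $kjnnmjkljmihnjki
Sorted (with $ < everything):
  sorted[0] = $kjnnmjkljmihnjki
  sorted[1] = hnjki$kjnnmjkljmi
  sorted[2] = i$kjnnmjkljmihnjk
  sorted[3] = ihnjki$kjnnmjkljm
  sorted[4] = jki$kjnnmjkljmihn
  sorted[5] = jkljmihnjki$kjnnm
  sorted[6] = jmihnjki$kjnnmjkl
  sorted[7] = jnnmjkljmihnjki$k
  sorted[8] = ki$kjnnmjkljmihnj
  sorted[9] = kjnnmjkljmihnjki$
  sorted[10] = kljmihnjki$kjnnmj
  sorted[11] = ljmihnjki$kjnnmjk
  sorted[12] = mihnjki$kjnnmjklj
  sorted[13] = mjkljmihnjki$kjnn
  sorted[14] = njki$kjnnmjkljmih
  sorted[15] = nmjkljmihnjki$kjn
  sorted[16] = nnmjkljmihnjki$kj
sorted[8] = ki$kjnnmjkljmihnj

Answer: ki$kjnnmjkljmihnj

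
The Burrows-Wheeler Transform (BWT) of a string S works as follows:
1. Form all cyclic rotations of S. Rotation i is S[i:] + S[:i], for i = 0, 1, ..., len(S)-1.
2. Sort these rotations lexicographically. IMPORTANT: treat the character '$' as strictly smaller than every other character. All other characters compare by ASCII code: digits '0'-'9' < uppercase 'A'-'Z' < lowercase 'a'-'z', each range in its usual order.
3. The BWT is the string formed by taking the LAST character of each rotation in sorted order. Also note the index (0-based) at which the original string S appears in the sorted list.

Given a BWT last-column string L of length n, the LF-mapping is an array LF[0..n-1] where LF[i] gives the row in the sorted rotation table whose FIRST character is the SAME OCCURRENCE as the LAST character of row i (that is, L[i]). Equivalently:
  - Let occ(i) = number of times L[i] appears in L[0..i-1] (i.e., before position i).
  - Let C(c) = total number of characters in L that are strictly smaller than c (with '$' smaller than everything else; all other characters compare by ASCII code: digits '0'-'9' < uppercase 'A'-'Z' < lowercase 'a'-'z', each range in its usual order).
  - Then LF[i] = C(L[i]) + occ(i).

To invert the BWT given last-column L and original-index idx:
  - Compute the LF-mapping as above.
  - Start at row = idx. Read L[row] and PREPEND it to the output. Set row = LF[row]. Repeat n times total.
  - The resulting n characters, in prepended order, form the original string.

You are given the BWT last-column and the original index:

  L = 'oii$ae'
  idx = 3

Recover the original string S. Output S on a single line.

Answer: iaieo$

Derivation:
LF mapping: 5 3 4 0 1 2
Walk LF starting at row 3, prepending L[row]:
  step 1: row=3, L[3]='$', prepend. Next row=LF[3]=0
  step 2: row=0, L[0]='o', prepend. Next row=LF[0]=5
  step 3: row=5, L[5]='e', prepend. Next row=LF[5]=2
  step 4: row=2, L[2]='i', prepend. Next row=LF[2]=4
  step 5: row=4, L[4]='a', prepend. Next row=LF[4]=1
  step 6: row=1, L[1]='i', prepend. Next row=LF[1]=3
Reversed output: iaieo$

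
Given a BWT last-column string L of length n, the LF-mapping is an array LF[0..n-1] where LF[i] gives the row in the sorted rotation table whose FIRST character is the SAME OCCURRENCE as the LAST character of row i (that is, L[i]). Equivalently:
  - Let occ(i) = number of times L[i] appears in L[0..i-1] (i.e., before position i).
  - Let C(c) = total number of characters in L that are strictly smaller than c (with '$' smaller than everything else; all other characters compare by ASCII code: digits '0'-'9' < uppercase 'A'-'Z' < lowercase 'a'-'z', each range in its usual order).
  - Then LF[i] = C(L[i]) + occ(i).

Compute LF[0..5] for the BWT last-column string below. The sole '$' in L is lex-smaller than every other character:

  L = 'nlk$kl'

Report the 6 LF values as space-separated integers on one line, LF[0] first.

Answer: 5 3 1 0 2 4

Derivation:
Char counts: '$':1, 'k':2, 'l':2, 'n':1
C (first-col start): C('$')=0, C('k')=1, C('l')=3, C('n')=5
L[0]='n': occ=0, LF[0]=C('n')+0=5+0=5
L[1]='l': occ=0, LF[1]=C('l')+0=3+0=3
L[2]='k': occ=0, LF[2]=C('k')+0=1+0=1
L[3]='$': occ=0, LF[3]=C('$')+0=0+0=0
L[4]='k': occ=1, LF[4]=C('k')+1=1+1=2
L[5]='l': occ=1, LF[5]=C('l')+1=3+1=4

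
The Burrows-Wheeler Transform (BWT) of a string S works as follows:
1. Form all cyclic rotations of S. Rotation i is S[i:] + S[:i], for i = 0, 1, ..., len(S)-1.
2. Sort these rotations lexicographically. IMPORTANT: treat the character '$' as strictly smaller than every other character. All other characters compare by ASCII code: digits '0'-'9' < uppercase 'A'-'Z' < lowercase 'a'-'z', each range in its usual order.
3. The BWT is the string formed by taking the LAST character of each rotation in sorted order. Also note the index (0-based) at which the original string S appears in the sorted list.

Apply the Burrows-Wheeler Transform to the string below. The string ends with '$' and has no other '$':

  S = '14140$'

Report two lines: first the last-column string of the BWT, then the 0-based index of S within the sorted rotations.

Answer: 044$11
3

Derivation:
All 6 rotations (rotation i = S[i:]+S[:i]):
  rot[0] = 14140$
  rot[1] = 4140$1
  rot[2] = 140$14
  rot[3] = 40$141
  rot[4] = 0$1414
  rot[5] = $14140
Sorted (with $ < everything):
  sorted[0] = $14140  (last char: '0')
  sorted[1] = 0$1414  (last char: '4')
  sorted[2] = 140$14  (last char: '4')
  sorted[3] = 14140$  (last char: '$')
  sorted[4] = 40$141  (last char: '1')
  sorted[5] = 4140$1  (last char: '1')
Last column: 044$11
Original string S is at sorted index 3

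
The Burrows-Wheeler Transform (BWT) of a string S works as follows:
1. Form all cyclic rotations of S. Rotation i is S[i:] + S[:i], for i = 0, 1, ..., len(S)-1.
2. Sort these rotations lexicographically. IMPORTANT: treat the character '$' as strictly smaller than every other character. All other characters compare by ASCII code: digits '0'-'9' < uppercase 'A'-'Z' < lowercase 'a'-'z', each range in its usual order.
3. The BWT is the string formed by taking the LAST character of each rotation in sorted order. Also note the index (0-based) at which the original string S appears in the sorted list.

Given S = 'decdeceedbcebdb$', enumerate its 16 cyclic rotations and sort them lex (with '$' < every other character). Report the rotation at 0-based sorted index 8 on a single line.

All 16 rotations (rotation i = S[i:]+S[:i]):
  rot[0] = decdeceedbcebdb$
  rot[1] = ecdeceedbcebdb$d
  rot[2] = cdeceedbcebdb$de
  rot[3] = deceedbcebdb$dec
  rot[4] = eceedbcebdb$decd
  rot[5] = ceedbcebdb$decde
  rot[6] = eedbcebdb$decdec
  rot[7] = edbcebdb$decdece
  rot[8] = dbcebdb$decdecee
  rot[9] = bcebdb$decdeceed
  rot[10] = cebdb$decdeceedb
  rot[11] = ebdb$decdeceedbc
  rot[12] = bdb$decdeceedbce
  rot[13] = db$decdeceedbceb
  rot[14] = b$decdeceedbcebd
  rot[15] = $decdeceedbcebdb
Sorted (with $ < everything):
  sorted[0] = $decdeceedbcebdb
  sorted[1] = b$decdeceedbcebd
  sorted[2] = bcebdb$decdeceed
  sorted[3] = bdb$decdeceedbce
  sorted[4] = cdeceedbcebdb$de
  sorted[5] = cebdb$decdeceedb
  sorted[6] = ceedbcebdb$decde
  sorted[7] = db$decdeceedbceb
  sorted[8] = dbcebdb$decdecee
  sorted[9] = decdeceedbcebdb$
  sorted[10] = deceedbcebdb$dec
  sorted[11] = ebdb$decdeceedbc
  sorted[12] = ecdeceedbcebdb$d
  sorted[13] = eceedbcebdb$decd
  sorted[14] = edbcebdb$decdece
  sorted[15] = eedbcebdb$decdec
sorted[8] = dbcebdb$decdecee

Answer: dbcebdb$decdecee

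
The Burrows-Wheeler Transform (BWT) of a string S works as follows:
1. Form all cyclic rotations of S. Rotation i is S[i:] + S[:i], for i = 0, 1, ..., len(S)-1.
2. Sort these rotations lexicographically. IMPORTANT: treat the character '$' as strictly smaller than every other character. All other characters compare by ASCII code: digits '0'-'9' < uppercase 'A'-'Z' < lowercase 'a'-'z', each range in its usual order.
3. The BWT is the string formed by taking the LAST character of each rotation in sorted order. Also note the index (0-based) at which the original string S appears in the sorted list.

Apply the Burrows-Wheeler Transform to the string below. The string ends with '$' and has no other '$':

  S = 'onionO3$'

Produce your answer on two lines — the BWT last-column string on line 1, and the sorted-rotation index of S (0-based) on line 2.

Answer: 3Onnooi$
7

Derivation:
All 8 rotations (rotation i = S[i:]+S[:i]):
  rot[0] = onionO3$
  rot[1] = nionO3$o
  rot[2] = ionO3$on
  rot[3] = onO3$oni
  rot[4] = nO3$onio
  rot[5] = O3$onion
  rot[6] = 3$onionO
  rot[7] = $onionO3
Sorted (with $ < everything):
  sorted[0] = $onionO3  (last char: '3')
  sorted[1] = 3$onionO  (last char: 'O')
  sorted[2] = O3$onion  (last char: 'n')
  sorted[3] = ionO3$on  (last char: 'n')
  sorted[4] = nO3$onio  (last char: 'o')
  sorted[5] = nionO3$o  (last char: 'o')
  sorted[6] = onO3$oni  (last char: 'i')
  sorted[7] = onionO3$  (last char: '$')
Last column: 3Onnooi$
Original string S is at sorted index 7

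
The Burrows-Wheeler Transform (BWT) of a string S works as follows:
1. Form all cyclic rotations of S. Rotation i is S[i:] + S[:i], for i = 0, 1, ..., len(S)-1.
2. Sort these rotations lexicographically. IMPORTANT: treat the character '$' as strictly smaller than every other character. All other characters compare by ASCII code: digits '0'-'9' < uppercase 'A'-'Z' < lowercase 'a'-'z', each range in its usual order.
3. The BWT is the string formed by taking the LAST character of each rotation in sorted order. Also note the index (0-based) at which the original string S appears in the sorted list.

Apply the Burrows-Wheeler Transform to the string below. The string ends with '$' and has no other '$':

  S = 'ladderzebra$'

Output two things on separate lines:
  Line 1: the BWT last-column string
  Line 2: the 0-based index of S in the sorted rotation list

Answer: arleadzd$ber
8

Derivation:
All 12 rotations (rotation i = S[i:]+S[:i]):
  rot[0] = ladderzebra$
  rot[1] = adderzebra$l
  rot[2] = dderzebra$la
  rot[3] = derzebra$lad
  rot[4] = erzebra$ladd
  rot[5] = rzebra$ladde
  rot[6] = zebra$ladder
  rot[7] = ebra$ladderz
  rot[8] = bra$ladderze
  rot[9] = ra$ladderzeb
  rot[10] = a$ladderzebr
  rot[11] = $ladderzebra
Sorted (with $ < everything):
  sorted[0] = $ladderzebra  (last char: 'a')
  sorted[1] = a$ladderzebr  (last char: 'r')
  sorted[2] = adderzebra$l  (last char: 'l')
  sorted[3] = bra$ladderze  (last char: 'e')
  sorted[4] = dderzebra$la  (last char: 'a')
  sorted[5] = derzebra$lad  (last char: 'd')
  sorted[6] = ebra$ladderz  (last char: 'z')
  sorted[7] = erzebra$ladd  (last char: 'd')
  sorted[8] = ladderzebra$  (last char: '$')
  sorted[9] = ra$ladderzeb  (last char: 'b')
  sorted[10] = rzebra$ladde  (last char: 'e')
  sorted[11] = zebra$ladder  (last char: 'r')
Last column: arleadzd$ber
Original string S is at sorted index 8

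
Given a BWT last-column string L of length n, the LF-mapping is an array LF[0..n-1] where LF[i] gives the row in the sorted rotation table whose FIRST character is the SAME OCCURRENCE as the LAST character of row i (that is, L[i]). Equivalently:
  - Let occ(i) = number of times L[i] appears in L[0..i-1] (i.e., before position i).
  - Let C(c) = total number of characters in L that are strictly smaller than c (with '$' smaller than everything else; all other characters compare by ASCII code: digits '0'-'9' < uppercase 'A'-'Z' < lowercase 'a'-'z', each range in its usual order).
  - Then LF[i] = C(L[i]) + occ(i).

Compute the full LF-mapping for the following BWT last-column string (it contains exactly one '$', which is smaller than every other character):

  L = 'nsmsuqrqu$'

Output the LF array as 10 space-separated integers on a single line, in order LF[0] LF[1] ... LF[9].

Answer: 2 6 1 7 8 3 5 4 9 0

Derivation:
Char counts: '$':1, 'm':1, 'n':1, 'q':2, 'r':1, 's':2, 'u':2
C (first-col start): C('$')=0, C('m')=1, C('n')=2, C('q')=3, C('r')=5, C('s')=6, C('u')=8
L[0]='n': occ=0, LF[0]=C('n')+0=2+0=2
L[1]='s': occ=0, LF[1]=C('s')+0=6+0=6
L[2]='m': occ=0, LF[2]=C('m')+0=1+0=1
L[3]='s': occ=1, LF[3]=C('s')+1=6+1=7
L[4]='u': occ=0, LF[4]=C('u')+0=8+0=8
L[5]='q': occ=0, LF[5]=C('q')+0=3+0=3
L[6]='r': occ=0, LF[6]=C('r')+0=5+0=5
L[7]='q': occ=1, LF[7]=C('q')+1=3+1=4
L[8]='u': occ=1, LF[8]=C('u')+1=8+1=9
L[9]='$': occ=0, LF[9]=C('$')+0=0+0=0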